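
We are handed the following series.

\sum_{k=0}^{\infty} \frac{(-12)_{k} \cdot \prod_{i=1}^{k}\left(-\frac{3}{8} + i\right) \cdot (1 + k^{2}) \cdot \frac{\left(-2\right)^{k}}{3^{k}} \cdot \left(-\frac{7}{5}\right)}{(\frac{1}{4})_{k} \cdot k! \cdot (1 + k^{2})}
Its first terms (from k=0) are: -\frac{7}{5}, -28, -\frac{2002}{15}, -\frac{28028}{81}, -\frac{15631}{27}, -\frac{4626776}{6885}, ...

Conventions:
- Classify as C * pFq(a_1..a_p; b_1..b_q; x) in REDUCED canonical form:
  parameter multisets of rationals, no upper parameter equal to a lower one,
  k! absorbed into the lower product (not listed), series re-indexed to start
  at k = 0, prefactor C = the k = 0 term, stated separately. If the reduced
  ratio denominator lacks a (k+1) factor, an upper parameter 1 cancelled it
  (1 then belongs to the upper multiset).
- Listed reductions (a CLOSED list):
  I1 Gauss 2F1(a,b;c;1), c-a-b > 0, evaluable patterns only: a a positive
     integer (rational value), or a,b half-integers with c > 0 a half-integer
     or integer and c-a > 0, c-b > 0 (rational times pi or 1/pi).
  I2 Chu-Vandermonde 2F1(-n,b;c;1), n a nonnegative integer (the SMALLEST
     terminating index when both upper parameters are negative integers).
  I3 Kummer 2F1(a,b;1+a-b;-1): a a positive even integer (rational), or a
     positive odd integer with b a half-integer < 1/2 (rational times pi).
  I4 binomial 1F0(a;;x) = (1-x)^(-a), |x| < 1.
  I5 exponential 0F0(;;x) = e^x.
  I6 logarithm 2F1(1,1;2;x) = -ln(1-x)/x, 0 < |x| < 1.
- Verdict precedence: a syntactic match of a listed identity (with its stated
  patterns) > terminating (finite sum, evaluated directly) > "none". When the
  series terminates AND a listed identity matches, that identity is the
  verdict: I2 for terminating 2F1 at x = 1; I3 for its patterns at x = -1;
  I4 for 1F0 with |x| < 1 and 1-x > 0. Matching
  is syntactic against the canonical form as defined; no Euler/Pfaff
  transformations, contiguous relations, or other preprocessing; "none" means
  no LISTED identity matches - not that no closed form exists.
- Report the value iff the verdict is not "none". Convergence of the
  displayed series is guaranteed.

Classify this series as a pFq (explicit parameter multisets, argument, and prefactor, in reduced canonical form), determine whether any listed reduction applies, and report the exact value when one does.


Reduced: x = -\frac{2}{3}, 2F1, upper = {-12, \frac{5}{8}}, lower = {\frac{1}{4}}, C = -\frac{7}{5}. Verdict: terminating. With -12 upstairs the series is a 13-term polynomial sum; evaluated term by term. Its exact value is -\frac{79581185159168}{27781078275}.

Key observation: from the first term -\frac{7}{5}: the running product (C = -7/5, x = -2/3) telescopes to a rising factorial.
Ratio: r(k) = -\frac{2}{3} * (k-12) (k+\frac{5}{8}) / [(k+\frac{1}{4}) (k+1)] - rational in k, leading ratio -\frac{2}{3}; with t_0 = -\frac{7}{5}, classification follows.


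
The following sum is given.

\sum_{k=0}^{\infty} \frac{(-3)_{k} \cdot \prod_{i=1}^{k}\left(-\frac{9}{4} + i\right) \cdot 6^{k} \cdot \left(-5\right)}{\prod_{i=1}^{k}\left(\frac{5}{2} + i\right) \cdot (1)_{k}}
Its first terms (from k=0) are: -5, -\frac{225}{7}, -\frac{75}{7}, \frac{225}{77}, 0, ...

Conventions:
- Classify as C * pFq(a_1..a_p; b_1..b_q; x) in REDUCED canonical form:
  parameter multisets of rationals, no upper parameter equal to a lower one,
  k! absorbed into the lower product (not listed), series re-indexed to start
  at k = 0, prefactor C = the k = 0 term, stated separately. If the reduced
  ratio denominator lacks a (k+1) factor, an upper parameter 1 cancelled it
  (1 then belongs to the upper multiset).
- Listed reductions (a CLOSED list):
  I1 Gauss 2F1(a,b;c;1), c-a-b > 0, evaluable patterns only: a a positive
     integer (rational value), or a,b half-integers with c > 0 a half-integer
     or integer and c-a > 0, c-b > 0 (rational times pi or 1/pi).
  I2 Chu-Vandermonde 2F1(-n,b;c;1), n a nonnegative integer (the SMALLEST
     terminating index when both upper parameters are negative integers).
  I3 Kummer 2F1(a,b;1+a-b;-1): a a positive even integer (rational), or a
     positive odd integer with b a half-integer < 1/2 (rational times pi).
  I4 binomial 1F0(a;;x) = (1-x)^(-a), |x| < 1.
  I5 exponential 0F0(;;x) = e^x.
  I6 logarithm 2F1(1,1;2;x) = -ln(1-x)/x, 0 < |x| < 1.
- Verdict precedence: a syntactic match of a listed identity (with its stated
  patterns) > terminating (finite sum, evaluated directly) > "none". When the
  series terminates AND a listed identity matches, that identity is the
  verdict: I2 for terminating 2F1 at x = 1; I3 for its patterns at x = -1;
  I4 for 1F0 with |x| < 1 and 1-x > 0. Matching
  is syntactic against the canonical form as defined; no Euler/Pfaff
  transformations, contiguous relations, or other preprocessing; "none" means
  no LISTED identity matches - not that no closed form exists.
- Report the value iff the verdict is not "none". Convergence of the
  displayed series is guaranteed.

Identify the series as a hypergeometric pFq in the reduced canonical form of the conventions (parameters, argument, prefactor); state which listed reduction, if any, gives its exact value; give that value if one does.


The series (x = 6) is 2F1: upper {-3, -\frac{5}{4}}, lower {\frac{7}{2}}, prefactor -5. Verdict: terminating. With -3 upstairs the series is a 4-term polynomial sum; evaluated term by term. Hence: -\frac{3460}{77}.

First insight: t_0 = -5 here, and the running product (C = -5) telescopes to a rising factorial.
Consecutive-term ratio: r(k) = 6 * (k-3) (k-\frac{5}{4}) / [(k+\frac{7}{2}) (k+1)] - rational in k. x = 6; t_0 = -5; negate the roots.


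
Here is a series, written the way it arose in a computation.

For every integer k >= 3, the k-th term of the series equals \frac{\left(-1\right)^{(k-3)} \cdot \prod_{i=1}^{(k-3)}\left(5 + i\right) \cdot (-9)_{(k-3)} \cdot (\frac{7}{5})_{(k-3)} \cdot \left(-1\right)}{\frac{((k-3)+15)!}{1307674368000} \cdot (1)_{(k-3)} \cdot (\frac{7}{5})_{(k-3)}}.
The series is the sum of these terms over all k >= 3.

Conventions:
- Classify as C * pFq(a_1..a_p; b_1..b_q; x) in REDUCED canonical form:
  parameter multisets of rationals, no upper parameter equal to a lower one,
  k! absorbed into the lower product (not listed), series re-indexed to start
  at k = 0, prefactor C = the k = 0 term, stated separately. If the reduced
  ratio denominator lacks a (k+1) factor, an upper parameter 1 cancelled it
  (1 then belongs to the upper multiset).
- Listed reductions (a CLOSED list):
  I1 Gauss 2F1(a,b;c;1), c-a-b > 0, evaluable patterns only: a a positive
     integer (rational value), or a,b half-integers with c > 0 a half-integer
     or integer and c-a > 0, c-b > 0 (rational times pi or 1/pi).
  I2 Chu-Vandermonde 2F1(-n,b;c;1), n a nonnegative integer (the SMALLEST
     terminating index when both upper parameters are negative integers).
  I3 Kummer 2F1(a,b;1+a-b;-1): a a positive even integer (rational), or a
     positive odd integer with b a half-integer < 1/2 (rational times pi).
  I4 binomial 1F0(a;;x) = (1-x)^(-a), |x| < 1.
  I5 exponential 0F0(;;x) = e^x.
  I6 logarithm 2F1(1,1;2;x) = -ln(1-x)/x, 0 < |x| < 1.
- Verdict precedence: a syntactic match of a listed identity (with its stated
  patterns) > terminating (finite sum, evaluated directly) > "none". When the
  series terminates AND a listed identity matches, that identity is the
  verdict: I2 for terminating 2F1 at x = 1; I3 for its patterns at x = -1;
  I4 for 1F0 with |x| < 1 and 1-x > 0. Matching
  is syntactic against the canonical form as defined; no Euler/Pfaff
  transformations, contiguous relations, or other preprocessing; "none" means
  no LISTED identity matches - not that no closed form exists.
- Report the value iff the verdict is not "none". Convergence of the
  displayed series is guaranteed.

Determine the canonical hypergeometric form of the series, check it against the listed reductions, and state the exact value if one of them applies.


Canonical form: C = -1 times 2F1 with upper {-9, 6}, lower {16}, x = -1. Verdict: this is the Kummer evaluation I3 (x = -1; c = 16 equals 1+a-b for upper {-9, 6}: listed pattern). Hence: -\frac{91}{4}.

Key observation: t_0 being -1, (1)_k (C = -1, x = -1) is k! itself.
Term ratio: r(k) = -1 * (k-9) (k+6) / [(k+16) (k+1)] - rational; roots negated = parameters, x = -1, C = -1.


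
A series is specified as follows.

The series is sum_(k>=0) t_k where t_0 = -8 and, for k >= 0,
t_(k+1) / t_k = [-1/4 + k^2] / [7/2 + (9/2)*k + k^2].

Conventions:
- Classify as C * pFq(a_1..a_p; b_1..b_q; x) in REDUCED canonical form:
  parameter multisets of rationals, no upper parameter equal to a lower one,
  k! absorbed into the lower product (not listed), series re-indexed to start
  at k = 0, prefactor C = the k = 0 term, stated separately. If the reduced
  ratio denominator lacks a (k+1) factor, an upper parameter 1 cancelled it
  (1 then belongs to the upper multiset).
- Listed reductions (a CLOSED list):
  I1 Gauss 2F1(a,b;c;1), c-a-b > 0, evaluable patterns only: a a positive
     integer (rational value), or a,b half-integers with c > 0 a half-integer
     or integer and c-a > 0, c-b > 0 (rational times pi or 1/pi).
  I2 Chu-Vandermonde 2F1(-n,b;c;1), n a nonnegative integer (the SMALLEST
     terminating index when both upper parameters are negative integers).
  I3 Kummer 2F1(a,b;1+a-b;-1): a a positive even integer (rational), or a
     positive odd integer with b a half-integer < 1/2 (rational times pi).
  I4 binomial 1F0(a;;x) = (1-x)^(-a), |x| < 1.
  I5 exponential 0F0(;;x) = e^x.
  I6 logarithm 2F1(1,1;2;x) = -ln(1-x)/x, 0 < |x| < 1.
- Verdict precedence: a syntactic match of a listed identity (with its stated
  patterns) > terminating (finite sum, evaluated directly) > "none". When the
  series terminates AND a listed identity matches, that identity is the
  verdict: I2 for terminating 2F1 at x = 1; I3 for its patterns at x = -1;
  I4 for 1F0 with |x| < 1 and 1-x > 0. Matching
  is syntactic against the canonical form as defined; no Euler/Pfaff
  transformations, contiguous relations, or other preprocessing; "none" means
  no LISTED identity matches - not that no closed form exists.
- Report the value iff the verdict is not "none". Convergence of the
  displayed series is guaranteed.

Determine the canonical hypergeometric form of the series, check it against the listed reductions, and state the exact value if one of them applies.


Structural cue: with t_0 = -8, factor the ratio over Q (C = -8): negated roots = parameters.
Ratio: r(k) = 1 * (k-1/2) (k+1/2) / [(k+7/2) (k+1)] ; factor over Q: parameters, x = 1, and C = -8.

With C = -8: the canonical form is 2F1(-1/2, 1/2; 7/2; 1). Verdict: Gauss's theorem I1 (half-integer case) fires (x = 1; upper {-1/2, 1/2} half-integers, c = 7/2 in the evaluable pattern). Value: (-75/32) * pi.


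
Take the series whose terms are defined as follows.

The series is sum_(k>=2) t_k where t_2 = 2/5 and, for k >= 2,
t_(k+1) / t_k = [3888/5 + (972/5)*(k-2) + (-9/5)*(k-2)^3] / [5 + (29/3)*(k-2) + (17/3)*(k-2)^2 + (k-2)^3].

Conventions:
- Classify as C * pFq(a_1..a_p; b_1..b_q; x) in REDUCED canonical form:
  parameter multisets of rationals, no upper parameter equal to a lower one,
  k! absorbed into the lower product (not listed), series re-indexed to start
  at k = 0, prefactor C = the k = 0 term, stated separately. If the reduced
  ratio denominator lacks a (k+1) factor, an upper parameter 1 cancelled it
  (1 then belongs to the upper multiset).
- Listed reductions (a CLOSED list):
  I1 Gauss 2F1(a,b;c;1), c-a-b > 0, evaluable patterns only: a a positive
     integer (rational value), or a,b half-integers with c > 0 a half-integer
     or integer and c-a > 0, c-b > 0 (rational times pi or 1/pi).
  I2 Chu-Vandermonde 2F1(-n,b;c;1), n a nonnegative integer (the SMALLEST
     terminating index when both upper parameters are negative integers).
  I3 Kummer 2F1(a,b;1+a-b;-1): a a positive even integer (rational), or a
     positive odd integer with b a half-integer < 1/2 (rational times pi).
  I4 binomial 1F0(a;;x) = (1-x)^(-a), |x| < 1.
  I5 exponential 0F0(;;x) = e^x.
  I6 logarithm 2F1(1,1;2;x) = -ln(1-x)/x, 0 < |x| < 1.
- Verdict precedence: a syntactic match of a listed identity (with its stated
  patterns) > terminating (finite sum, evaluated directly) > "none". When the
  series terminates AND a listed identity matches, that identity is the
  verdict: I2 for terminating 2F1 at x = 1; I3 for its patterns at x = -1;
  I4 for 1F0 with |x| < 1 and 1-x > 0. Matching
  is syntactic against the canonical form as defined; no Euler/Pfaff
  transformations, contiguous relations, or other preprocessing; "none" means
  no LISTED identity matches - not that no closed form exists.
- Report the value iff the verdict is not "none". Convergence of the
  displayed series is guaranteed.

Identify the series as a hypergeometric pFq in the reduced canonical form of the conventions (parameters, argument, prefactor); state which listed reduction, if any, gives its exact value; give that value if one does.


Prefactor 2/5, argument -9/5: 3F2 with upper {-12, 6, 6} over lower {5/3, 3}. Verdict: terminating. With -12 upstairs the series is a 13-term polynomial sum; evaluated term by term. Its exact value is 9757954056157018282644229/10519580078125000.

Key observation: with t_0 = 2/5, the expanded ratio factors over Q; prefactor 2/5, roots give parameters.
Step ratio: r(k) = (-9/5) * (k-12) (k+6) (k+6) / [(k+5/3) (k+3) (k+1)] ; factor over Q: parameters, x = (-9/5), and C = 2/5.


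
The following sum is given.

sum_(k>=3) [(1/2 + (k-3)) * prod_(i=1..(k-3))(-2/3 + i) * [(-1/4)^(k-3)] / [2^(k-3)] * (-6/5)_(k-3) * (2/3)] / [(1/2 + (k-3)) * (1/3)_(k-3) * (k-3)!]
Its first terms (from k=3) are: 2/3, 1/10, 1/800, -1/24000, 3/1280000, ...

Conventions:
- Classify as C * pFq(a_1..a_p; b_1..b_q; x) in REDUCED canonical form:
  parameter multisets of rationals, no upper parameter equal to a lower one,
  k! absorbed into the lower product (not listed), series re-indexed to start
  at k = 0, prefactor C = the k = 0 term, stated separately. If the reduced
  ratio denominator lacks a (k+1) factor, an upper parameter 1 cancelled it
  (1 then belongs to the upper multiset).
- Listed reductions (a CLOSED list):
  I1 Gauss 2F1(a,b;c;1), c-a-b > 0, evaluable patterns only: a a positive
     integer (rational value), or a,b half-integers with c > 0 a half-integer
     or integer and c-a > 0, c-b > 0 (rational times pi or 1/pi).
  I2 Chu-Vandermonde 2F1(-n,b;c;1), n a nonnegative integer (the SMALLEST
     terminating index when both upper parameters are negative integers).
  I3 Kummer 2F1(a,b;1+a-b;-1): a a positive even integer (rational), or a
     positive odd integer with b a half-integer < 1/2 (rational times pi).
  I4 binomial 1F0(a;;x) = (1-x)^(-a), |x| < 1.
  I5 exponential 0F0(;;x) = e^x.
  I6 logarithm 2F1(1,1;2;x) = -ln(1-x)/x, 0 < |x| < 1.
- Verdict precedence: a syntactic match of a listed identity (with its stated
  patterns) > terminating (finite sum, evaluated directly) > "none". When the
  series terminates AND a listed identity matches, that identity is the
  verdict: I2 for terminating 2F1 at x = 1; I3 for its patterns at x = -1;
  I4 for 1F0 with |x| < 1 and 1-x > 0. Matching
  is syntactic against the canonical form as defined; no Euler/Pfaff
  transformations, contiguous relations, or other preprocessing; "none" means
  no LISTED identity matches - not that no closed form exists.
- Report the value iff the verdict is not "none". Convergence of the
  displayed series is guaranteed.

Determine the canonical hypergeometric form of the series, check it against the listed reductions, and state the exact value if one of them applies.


Classification (C = 2/3): 1F0 with upper {-6/5}, lower {-}, argument x = -1/8. Verdict at x = -1/8: binomial (I4) matches (the 1F0 binomial series: exponent 6/5, x = -1/8). Hence: (2/3) * (9/8)^(6/5).

Structural cue: x = (-1/8) and the parameter 1/3 appears in both the upper and lower lists and cancels (alongside the other common factor).
Consecutive-term ratio: r(k) = (-1/8) * (k-6/5) / [(k+1)] ; factor over Q: parameters, x = (-1/8), and C = 2/3.


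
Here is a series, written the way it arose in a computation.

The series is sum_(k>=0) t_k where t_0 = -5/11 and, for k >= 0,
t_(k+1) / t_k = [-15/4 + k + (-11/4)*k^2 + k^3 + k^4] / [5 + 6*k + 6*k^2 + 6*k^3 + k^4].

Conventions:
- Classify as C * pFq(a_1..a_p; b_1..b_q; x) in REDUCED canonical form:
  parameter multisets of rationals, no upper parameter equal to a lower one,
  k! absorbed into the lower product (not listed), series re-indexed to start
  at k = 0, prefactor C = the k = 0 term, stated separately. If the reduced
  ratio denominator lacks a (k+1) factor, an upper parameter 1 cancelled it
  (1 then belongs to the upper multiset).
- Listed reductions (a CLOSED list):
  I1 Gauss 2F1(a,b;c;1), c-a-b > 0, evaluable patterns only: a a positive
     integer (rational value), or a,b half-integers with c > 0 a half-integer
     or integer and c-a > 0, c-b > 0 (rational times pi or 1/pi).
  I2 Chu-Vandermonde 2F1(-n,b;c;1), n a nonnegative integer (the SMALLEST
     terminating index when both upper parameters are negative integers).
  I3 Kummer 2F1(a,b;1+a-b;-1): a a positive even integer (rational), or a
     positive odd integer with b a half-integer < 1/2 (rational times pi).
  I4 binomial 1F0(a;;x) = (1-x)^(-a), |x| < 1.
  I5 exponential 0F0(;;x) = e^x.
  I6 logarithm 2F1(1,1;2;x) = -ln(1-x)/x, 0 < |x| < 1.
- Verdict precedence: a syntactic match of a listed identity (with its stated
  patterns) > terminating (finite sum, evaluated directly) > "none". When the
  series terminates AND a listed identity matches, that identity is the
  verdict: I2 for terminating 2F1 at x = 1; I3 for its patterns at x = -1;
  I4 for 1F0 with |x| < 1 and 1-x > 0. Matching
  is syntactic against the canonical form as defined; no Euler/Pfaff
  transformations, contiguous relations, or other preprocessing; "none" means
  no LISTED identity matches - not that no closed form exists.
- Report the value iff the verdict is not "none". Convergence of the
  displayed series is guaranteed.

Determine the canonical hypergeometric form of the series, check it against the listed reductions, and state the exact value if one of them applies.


With C = -5/11: the canonical form is 2F1(-3/2, 5/2; 5; 1). Verdict (x = 1): Gauss's theorem I1 (half-integer case) applies (x = 1; upper {-3/2, 5/2} half-integers, c = 5 in the evaluable pattern). Hence: (-4096/7623) / pi.

Key observation: from the first term -5/11: the expanded ratio factors over Q; prefactor -5/11, roots give parameters.
Term ratio: r(k) = 1 * (k-3/2) (k+5/2) / [(k+5) (k+1)] - rational; roots negated = parameters, x = 1, C = -5/11.


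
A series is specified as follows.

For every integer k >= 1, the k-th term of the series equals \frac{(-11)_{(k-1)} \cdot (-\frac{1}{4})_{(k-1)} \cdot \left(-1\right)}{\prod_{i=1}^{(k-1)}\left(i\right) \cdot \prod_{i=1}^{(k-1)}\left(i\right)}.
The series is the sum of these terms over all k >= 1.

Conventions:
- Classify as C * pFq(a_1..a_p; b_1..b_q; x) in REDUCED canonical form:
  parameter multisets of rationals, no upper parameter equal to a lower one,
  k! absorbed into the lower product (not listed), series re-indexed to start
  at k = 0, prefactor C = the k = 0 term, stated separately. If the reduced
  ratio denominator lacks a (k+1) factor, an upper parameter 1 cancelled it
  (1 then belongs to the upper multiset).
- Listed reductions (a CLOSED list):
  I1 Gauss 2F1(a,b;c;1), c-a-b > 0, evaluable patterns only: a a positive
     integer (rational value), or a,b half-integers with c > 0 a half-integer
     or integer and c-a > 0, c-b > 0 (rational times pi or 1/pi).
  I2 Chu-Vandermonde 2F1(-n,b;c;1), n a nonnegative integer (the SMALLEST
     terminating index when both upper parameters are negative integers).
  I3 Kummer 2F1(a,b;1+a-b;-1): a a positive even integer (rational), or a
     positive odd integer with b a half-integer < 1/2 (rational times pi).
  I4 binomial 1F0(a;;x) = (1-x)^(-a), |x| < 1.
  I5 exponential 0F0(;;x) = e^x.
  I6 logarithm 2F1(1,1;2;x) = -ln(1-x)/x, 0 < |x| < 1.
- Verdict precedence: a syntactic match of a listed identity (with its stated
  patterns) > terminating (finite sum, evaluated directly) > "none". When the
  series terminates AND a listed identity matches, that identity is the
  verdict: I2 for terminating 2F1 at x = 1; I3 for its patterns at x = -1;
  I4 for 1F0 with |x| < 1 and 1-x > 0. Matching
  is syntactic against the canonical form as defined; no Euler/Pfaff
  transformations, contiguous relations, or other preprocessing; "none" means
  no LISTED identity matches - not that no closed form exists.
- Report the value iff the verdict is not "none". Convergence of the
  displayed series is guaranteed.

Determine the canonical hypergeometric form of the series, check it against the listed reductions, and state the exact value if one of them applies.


Reduced: x = 1, 2F1, upper = {-11, -\frac{1}{4}}, lower = {1}, C = -1. Verdict: this is Chu-Vandermonde (I2) (terminating 2F1 at x = 1 with n = 11, b = -1/4, c = 1). Hence: -\frac{2187551925}{1073741824}.

First insight: from the first term -1: the product of the first k integers (C = -1) is k!.
Step ratio: r(k) = 1 * (k-11) (k-\frac{1}{4}) / [(k+1) (k+1)] - rational; roots negated = parameters, x = 1, C = -1.


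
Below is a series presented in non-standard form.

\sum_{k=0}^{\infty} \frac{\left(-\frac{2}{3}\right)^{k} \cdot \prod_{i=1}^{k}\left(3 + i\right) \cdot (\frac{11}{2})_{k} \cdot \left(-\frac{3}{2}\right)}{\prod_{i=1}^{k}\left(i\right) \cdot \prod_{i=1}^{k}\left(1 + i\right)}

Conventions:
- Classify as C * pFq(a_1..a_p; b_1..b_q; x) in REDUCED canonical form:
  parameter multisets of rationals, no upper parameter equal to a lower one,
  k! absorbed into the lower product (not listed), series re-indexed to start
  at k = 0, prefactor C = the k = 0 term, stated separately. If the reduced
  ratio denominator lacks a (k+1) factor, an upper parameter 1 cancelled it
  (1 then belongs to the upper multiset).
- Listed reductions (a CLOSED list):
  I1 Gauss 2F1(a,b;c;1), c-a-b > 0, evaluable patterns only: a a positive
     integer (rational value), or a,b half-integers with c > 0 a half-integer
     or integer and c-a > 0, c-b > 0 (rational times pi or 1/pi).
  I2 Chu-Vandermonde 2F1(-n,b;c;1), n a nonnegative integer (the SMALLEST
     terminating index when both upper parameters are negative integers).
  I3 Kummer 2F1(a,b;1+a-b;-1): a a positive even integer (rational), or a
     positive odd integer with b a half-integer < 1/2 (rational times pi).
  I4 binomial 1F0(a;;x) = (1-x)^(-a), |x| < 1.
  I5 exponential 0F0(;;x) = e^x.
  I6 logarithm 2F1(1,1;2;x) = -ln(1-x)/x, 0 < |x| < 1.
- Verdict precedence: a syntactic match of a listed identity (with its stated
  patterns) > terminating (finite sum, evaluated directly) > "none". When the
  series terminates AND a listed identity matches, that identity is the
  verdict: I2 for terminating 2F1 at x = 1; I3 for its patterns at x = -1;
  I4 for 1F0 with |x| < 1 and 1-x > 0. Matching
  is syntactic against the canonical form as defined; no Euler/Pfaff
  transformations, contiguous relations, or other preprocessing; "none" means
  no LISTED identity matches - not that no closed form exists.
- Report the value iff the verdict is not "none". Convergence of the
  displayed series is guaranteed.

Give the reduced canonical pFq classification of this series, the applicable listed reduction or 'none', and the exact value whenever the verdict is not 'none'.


Reduced: x = -\frac{2}{3}, 2F1, upper = {4, \frac{11}{2}}, lower = {2}, C = -\frac{3}{2}. Verdict: none. Every listed pattern misses the 2F1 form at -\frac{2}{3}, upper {4, \frac{11}{2}}.

Key observation: with t_0 = -\frac{3}{2}, the product of the first k integers (C = -3/2) is k!.
Term ratio: r(k) = -\frac{2}{3} * (k+4) (k+\frac{11}{2}) / [(k+2) (k+1)] ; factor over Q: parameters, x = -\frac{2}{3}, and C = -\frac{3}{2}.


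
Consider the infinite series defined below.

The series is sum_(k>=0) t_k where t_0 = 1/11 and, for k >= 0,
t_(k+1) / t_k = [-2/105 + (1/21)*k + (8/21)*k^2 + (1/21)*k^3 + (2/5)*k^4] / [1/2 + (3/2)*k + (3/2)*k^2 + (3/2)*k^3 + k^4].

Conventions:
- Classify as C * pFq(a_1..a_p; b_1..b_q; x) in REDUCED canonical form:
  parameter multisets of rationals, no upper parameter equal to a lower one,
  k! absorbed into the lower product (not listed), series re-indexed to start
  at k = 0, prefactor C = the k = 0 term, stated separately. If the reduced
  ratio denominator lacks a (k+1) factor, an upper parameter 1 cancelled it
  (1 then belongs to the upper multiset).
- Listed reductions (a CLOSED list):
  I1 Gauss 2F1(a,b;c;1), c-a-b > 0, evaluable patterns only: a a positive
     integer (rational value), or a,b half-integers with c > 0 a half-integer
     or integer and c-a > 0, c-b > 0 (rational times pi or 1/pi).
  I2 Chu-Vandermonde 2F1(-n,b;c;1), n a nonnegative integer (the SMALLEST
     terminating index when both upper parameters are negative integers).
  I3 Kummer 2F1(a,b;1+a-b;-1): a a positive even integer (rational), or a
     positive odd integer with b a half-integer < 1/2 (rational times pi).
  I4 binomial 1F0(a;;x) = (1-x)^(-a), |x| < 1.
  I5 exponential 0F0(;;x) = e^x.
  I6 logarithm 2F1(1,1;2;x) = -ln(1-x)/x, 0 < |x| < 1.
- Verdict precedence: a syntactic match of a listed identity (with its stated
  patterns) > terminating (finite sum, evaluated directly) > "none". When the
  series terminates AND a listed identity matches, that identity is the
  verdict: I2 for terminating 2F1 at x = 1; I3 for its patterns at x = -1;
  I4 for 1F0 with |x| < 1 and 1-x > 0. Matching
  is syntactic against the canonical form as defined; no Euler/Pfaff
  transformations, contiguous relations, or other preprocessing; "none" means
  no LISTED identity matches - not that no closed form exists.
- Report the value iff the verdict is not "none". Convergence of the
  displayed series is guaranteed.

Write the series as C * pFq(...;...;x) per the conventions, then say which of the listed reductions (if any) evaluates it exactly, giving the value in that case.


At argument 2/5: a 2F1 with upper {-1/6, 2/7}, lower {1/2}, scaled by C = 1/11. Verdict: none. Every listed pattern misses the 2F1 form at 2/5, upper {-1/6, 2/7}.

Key step: t_0 = 1/11 here, and the ratio is unreduced: k^2 + 1 divides both sides (prefactor 1/11).
Consecutive-term ratio: r(k) = (2/5) * (k-1/6) (k+2/7) / [(k+1/2) (k+1)] - rational; roots negated = parameters, x = (2/5), C = 1/11.


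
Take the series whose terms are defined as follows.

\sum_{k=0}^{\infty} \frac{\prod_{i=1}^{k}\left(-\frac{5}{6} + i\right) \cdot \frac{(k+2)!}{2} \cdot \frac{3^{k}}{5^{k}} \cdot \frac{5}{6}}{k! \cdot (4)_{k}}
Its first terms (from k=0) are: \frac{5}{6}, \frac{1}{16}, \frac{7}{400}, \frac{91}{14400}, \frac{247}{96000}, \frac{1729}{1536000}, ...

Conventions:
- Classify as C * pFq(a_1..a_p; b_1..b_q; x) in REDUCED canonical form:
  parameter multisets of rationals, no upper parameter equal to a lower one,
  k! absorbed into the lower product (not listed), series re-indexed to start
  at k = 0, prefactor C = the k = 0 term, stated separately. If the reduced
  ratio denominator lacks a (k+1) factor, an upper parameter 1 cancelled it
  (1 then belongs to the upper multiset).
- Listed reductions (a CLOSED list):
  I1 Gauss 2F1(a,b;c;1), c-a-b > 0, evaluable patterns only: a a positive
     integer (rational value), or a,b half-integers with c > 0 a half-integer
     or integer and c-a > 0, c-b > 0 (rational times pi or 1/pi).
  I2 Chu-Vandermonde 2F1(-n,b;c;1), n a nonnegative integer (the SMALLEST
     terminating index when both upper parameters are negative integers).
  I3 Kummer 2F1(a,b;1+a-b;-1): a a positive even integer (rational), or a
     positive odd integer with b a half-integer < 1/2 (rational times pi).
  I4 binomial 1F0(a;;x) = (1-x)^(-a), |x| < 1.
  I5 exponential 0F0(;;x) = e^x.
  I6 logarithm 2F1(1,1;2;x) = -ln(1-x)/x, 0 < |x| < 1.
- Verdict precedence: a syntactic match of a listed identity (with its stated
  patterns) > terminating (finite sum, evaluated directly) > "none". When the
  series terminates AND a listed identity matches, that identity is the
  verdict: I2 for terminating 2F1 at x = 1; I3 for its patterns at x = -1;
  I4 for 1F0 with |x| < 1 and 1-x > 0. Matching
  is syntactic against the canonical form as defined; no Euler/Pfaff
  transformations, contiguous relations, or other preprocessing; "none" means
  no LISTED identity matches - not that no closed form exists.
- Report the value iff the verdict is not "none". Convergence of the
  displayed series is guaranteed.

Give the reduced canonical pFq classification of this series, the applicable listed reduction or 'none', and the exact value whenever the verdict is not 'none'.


Key step: from the first term \frac{5}{6}: the factorial ratio (prefactor 5/6) (k+a-1)!/(a-1)! is a rising factorial (a)_k.
Term ratio: r(k) = \frac{3}{5} * (k+\frac{1}{6}) (k+3) / [(k+4) (k+1)] - rational; roots negated = parameters, x = \frac{3}{5}, C = \frac{5}{6}.

x = \frac{3}{5} here; the reduced form reads 2F1, upper {\frac{1}{6}, 3}, lower {4}, C = \frac{5}{6}. Verdict: none - at argument \frac{3}{5} the multisets {\frac{1}{6}, 3} ; {4} match no listed identity.


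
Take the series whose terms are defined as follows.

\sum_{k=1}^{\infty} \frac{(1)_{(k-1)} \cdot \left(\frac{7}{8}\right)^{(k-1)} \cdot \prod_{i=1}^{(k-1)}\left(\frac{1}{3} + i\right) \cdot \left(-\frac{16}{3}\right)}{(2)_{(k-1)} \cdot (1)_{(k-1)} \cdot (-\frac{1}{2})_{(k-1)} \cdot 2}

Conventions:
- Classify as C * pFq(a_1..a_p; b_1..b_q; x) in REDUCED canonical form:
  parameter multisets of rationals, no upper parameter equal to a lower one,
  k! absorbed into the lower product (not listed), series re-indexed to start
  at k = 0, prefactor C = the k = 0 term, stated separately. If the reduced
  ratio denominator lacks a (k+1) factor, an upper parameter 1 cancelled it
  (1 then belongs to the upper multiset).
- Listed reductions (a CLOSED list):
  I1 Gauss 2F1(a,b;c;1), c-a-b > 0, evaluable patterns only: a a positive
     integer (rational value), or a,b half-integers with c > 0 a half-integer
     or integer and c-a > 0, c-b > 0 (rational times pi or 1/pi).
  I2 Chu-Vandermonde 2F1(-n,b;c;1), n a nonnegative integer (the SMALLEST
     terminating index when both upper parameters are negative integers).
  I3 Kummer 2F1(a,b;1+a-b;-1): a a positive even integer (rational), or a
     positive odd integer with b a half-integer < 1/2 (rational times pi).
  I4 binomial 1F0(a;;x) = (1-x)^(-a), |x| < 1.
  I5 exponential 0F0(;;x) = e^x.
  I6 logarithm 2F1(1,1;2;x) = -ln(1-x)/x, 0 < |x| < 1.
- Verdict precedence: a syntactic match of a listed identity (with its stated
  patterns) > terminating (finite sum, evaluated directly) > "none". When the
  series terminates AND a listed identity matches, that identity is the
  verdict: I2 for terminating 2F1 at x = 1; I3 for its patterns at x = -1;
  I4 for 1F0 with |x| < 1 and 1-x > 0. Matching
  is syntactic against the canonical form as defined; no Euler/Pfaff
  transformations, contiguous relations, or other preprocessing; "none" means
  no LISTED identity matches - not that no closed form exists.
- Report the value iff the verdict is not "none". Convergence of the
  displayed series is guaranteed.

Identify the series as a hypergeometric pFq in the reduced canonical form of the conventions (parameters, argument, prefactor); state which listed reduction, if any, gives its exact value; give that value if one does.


The tell: x = \frac{7}{8} and the running product (C = -8/3) telescopes to a rising factorial.
Ratio: r(k) = \frac{7}{8} * (k+1) (k+\frac{4}{3}) / [(k-\frac{1}{2}) (k+2) (k+1)] - rational in k, leading ratio \frac{7}{8}; with t_0 = -\frac{8}{3}, classification follows.

At argument \frac{7}{8}: a 2F2 with upper {1, \frac{4}{3}}, lower {-\frac{1}{2}, 2}, scaled by C = -\frac{8}{3}. Verdict: no listed reduction: x = \frac{7}{8} and upper {1, \frac{4}{3}} fail every I1-I6 pattern.


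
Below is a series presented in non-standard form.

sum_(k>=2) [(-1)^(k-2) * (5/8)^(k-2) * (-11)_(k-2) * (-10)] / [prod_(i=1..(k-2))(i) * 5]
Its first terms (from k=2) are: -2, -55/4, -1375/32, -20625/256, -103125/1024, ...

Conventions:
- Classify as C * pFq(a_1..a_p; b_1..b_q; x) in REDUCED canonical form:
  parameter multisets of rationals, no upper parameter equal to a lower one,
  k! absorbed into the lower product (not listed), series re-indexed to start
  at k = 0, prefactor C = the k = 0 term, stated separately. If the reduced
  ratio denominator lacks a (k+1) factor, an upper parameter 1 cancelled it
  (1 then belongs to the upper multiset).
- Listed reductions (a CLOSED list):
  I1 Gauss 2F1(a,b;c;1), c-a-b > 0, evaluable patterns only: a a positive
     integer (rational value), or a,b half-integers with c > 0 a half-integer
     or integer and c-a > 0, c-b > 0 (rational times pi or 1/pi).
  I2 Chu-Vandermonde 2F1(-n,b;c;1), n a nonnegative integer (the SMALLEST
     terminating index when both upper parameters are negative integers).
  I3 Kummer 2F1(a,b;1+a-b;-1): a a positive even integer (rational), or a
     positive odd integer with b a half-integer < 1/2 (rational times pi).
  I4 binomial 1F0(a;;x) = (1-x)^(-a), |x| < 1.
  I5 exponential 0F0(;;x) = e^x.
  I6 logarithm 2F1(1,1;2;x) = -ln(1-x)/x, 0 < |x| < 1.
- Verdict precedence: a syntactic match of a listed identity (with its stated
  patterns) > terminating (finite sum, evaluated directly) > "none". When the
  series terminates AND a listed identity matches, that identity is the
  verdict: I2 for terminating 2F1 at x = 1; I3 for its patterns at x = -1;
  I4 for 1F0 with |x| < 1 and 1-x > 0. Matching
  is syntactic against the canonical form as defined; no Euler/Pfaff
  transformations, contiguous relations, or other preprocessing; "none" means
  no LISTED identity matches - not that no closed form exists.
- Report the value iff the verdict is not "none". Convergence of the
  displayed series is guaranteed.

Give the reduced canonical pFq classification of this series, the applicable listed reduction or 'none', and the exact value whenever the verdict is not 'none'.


Canonical form: C = -2 times 1F0 with upper {-11}, lower {-}, x = -5/8. Verdict: the binomial series (I4) fires (the 1F0 binomial series: exponent 11, x = -5/8). Its exact value is -1792160394037/4294967296.

Structural cue: t_0 being -2, the (-1)^k factor (C = -2) folds into the argument's sign.
Step ratio: r(k) = (-5/8) * (k-11) / [(k+1)] ; factor over Q: parameters, x = (-5/8), and C = -2.


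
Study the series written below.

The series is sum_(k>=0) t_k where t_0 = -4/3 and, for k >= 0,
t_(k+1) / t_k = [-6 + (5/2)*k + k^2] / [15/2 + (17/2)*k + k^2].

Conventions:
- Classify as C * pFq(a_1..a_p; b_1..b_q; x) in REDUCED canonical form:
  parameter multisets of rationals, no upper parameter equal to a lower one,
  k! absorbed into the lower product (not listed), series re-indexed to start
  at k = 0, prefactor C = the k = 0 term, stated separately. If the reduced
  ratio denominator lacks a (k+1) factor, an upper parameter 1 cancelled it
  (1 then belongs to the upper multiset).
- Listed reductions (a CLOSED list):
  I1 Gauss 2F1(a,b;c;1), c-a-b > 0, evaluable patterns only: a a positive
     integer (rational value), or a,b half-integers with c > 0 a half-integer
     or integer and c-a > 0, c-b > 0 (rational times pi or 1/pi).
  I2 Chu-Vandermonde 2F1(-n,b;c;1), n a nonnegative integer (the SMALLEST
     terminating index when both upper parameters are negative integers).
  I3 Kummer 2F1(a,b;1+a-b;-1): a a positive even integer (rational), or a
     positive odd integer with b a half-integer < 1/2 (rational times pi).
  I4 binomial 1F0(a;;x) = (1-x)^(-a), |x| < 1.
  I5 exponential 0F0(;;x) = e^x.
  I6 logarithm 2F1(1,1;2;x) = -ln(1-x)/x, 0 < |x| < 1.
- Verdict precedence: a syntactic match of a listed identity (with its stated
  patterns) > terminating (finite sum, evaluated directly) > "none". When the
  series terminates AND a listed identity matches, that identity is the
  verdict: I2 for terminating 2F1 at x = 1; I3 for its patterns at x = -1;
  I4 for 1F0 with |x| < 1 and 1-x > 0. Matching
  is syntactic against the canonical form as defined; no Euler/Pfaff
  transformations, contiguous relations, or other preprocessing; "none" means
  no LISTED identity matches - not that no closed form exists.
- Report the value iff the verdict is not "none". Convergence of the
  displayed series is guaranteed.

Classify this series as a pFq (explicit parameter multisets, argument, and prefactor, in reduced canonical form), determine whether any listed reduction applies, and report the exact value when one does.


This is -4/3 * 2F1(-3/2, 4; 15/2; 1) in reduced canonical form. Verdict: the Gauss summation I1 applies (x = 1: the Gamma ratio telescopes since c-a-b = 5 > 0 and a = 4 in Z>0). Value: -143/320.

The tell: x = 1 and roots of the ratio polynomials (C = -4/3) are the negated parameters.
Step ratio: r(k) = 1 * (k-3/2) (k+4) / [(k+15/2) (k+1)] ; factor over Q: parameters, x = 1, and C = -4/3.


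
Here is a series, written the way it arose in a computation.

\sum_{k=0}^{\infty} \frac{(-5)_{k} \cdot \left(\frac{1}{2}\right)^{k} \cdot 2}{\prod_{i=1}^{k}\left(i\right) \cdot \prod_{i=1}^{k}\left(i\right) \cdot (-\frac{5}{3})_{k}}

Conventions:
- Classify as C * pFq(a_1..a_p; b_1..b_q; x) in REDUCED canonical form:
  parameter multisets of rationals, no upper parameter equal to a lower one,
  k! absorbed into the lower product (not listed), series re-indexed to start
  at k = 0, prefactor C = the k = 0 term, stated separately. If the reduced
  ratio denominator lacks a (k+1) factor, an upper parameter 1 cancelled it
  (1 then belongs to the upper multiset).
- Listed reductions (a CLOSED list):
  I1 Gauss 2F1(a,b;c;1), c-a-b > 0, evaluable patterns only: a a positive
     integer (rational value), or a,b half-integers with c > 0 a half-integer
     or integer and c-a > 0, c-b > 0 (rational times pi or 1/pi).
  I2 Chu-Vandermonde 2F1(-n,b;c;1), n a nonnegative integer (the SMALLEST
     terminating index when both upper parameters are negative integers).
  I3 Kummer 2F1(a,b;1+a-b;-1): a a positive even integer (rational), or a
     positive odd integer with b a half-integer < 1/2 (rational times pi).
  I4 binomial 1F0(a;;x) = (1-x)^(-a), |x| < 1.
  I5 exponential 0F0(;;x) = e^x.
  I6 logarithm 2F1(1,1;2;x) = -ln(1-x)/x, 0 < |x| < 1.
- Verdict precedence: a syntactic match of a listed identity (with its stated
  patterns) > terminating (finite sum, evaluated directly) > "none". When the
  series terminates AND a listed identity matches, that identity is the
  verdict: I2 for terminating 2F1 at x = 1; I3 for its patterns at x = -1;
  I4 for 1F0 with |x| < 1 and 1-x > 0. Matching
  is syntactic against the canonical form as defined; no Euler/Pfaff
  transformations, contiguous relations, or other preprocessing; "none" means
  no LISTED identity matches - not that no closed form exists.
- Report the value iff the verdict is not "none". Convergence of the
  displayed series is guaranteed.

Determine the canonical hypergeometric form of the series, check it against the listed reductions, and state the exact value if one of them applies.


At argument \frac{1}{2}: a 1F2 with upper {-5}, lower {-\frac{5}{3}, 1}, scaled by C = 2. Verdict: terminating at k = 5: the factor (-5)_k kills every later term; summing the 6 survivors is exact. Exact value: \frac{1106969}{179200}.

The tell: with t_0 = 2, the lower running product (C = 2, x = 1/2) is a rising factorial.
Step ratio: r(k) = \frac{1}{2} * (k-5) / [(k-\frac{5}{3}) (k+1) (k+1)] - rational in k, leading ratio \frac{1}{2}; with t_0 = 2, classification follows.


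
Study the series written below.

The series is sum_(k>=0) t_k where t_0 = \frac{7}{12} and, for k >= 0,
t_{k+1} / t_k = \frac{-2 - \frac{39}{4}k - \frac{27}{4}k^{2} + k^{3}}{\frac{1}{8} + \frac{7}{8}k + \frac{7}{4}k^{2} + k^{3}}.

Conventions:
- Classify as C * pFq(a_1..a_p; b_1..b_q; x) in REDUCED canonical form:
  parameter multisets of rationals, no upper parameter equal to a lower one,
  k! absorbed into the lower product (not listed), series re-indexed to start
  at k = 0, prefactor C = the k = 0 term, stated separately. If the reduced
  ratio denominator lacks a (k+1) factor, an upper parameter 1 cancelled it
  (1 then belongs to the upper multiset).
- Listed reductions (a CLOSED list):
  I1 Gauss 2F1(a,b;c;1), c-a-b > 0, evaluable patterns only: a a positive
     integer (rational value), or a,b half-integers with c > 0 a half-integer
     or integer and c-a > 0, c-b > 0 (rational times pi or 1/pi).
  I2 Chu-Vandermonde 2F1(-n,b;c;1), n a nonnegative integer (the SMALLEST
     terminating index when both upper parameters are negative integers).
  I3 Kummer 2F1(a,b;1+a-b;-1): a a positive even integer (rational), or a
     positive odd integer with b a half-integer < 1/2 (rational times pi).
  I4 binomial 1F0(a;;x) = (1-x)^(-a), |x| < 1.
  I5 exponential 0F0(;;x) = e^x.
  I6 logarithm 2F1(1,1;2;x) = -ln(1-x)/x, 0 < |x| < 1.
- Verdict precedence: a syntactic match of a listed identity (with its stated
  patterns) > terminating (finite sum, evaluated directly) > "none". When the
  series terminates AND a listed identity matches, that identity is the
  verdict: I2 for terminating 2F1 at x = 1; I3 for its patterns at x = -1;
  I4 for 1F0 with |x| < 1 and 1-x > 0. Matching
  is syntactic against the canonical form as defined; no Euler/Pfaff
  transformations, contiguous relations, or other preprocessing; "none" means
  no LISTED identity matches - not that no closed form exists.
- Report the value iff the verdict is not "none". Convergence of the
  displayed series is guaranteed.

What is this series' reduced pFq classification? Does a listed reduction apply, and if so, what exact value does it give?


At argument 1: a 2F1 with upper {-8, 1}, lower {\frac{1}{2}}, scaled by C = \frac{7}{12}. Verdict: the Chu-Vandermonde identity I2 applies (terminating 2F1 at x = 1 with n = 8, b = 1, c = \frac{1}{2}). Value: -\frac{7}{180}.

Key step: with t_0 = \frac{7}{12}, the parameter 1/4 appears in both the upper and lower lists and cancels.
Term ratio: r(k) = 1 * (k-8) (k+1) / [(k+\frac{1}{2}) (k+1)] ; factor over Q: parameters, x = 1, and C = \frac{7}{12}.
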